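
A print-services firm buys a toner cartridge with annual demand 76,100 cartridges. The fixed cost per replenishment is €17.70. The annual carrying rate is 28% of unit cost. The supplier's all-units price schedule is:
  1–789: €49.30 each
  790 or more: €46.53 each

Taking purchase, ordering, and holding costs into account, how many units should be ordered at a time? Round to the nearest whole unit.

Holding cost per unit per year at price C is H = 0.28·C.
For each price level, check whether its EOQ is feasible; otherwise the best quantity at that price is the breakpoint.
EOQ at €49.30 = 441.8 (feasible in tier 1): TC = 76,100×€49.30 + (76,100/441.8)×17.7 + (441.8/2)×0.28×€49.30 = €3,757,828.13.
EOQ at €46.53 = 454.7 < 790, so use break Q=790: TC = 76,100×€46.53 + (76,100/790.0)×17.7 + (790.0/2)×0.28×€46.53 = €3,547,784.24.
Lowest total cost is €3,547,784.24 at Q = 790.0.

Q* ≈ 790 cartridges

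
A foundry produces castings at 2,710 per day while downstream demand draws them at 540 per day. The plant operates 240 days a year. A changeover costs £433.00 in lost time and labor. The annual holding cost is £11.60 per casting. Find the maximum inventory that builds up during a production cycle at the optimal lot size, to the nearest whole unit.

Annual demand D = 540 × 240 = 129,600.
Production build-up factor (1 − d/p) = 1 − 540/2,710 = 0.8007.
Q* = √(2DS / (H(1 − d/p))) = √(2 × 129,600 × 433 / (11.6 × 0.8007)).
= √(112,233,600 / 9.2886) ≈ 3476.060.
Maximum inventory = Q*(1 − d/p) = 3476.060 × 0.8007 ≈ 2783.413.

I_max ≈ 2,783 castings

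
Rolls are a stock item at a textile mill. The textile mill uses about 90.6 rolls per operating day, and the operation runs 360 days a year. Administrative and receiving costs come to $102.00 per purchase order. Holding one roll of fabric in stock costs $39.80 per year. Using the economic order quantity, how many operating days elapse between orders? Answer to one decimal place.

T ≈ 4.5 days

Annual demand D = 90.6 × 360 = 32,616.
EOQ = √(2DS/H) = √(2 × 32,616 × 102 / 39.8) ≈ 408.87.
Cycle time = Q*/D × 360 = 408.87 / 32,616 × 360 ≈ 4.513 days.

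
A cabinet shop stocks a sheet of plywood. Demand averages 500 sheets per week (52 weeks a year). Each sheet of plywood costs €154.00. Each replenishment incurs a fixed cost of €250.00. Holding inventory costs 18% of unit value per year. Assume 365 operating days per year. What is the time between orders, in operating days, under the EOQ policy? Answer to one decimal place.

Annual demand D = 500 × 52 = 26,000.
Holding cost H = 0.18 × €154.00 = €27.7200 per unit per year.
The optimal lot size = √(2DS/H) = √(2 × 26,000 × 250 / 27.72) ≈ 684.82.
Cycle time = Q*/D × 365 = 684.82 / 26,000 × 365 ≈ 9.614 days.

T ≈ 9.6 days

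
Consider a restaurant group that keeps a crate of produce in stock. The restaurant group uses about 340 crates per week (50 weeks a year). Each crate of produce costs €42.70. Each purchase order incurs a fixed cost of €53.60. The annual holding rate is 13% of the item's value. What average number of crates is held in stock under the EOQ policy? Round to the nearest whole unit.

Average inventory ≈ 286 crates

Annual demand D = 340 × 50 = 17,000.
Holding cost H = 0.13 × €42.70 = €5.5510 per unit per year.
The optimal lot size = √(2DS/H) = √(2 × 17,000 × 53.6 / 5.551) ≈ 572.98.
Average inventory = Q*/2 ≈ 572.98 / 2 = 286.488.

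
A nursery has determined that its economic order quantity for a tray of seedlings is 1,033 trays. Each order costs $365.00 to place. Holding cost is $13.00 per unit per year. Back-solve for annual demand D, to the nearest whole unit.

Squaring Q* = √(2DS/H) gives Q*² = 2DS/H.
From Q* = √(2DS/H): D = Q*²H / (2S) = 1,033² × 13 / (2 × 365) = 19002.955.

D ≈ 19,003 trays per year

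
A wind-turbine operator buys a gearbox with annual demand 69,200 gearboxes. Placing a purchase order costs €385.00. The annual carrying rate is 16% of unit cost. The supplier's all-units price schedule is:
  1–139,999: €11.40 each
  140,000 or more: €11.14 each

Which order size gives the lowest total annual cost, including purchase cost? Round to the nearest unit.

Holding cost per unit per year at price C is H = 0.16·C.
Candidates are each tier's EOQ (if it falls in that tier) and each price-break quantity.
EOQ at €11.40 = 5404.9 (feasible in tier 1): TC = 69,200×€11.40 + (69,200/5404.9)×385 + (5404.9/2)×0.16×€11.40 = €798,738.50.
EOQ at €11.14 = 5467.6 < 140000, so use break Q=140000: TC = 69,200×€11.14 + (69,200/140000.0)×385 + (140000.0/2)×0.16×€11.14 = €895,846.30.
Lowest total cost is €798,738.50 at Q = 5404.9.

Q* ≈ 5,405 gearboxes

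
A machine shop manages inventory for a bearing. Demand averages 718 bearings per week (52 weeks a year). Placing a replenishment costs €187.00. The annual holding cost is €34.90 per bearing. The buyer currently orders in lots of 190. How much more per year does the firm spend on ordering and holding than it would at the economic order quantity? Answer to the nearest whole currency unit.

Annual demand D = 718 × 52 = 37,336.
EOQ = √(2DS/H) = √(2 × 37,336 × 187 / 34.9) ≈ 632.54.
Cost at Q* = (D/Q*)S + (Q*/2)H = √(2DSH) ≈ €22,075.59.
Cost at Q = 190: (37,336/190)×187 + (190/2)×34.9 = €36,746.48 + €3,315.50 = €40,061.98.
Excess = €40,061.98 − €22,075.59 = €17,986.39.

Extra cost ≈ €17,986 per year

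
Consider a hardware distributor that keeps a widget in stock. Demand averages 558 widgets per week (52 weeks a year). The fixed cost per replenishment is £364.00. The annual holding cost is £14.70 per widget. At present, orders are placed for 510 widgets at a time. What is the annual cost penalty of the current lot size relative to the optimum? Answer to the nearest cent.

Annual demand D = 558 × 52 = 29,016.
EOQ = √(2DS/H) = √(2 × 29,016 × 364 / 14.7) ≈ 1198.74.
Cost at Q* = (D/Q*)S + (Q*/2)H = √(2DSH) ≈ £17,621.51.
Cost at Q = 510: (29,016/510)×364 + (510/2)×14.7 = £20,709.46 + £3,748.50 = £24,457.96.
Excess = £24,457.96 − £17,621.51 = £6,836.45.

Extra cost ≈ £6,836.45 per year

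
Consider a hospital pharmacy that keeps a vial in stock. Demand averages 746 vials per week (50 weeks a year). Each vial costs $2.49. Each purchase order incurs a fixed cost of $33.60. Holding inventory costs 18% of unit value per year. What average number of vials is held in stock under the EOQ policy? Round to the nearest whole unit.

Average inventory ≈ 1,182 vials

Annual demand D = 746 × 50 = 37,300.
Holding cost H = 0.18 × $2.49 = $0.4482 per unit per year.
EOQ = √(2DS/H) = √(2 × 37,300 × 33.6 / 0.4482) ≈ 2364.85.
Average inventory = Q*/2 ≈ 2364.85 / 2 = 1182.424.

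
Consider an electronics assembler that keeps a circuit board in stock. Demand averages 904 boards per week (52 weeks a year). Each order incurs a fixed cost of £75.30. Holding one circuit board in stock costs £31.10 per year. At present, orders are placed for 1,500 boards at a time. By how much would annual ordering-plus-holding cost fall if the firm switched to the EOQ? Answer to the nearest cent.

Annual demand D = 904 × 52 = 47,008.
EOQ = √(2DS/H) = √(2 × 47,008 × 75.3 / 31.1) ≈ 477.11.
Cost at Q* = (D/Q*)S + (Q*/2)H = √(2DSH) ≈ £14,838.11.
Cost at Q = 1,500: (47,008/1,500)×75.3 + (1,500/2)×31.1 = £2,359.80 + £23,325.00 = £25,684.80.
Excess = £25,684.80 − £14,838.11 = £10,846.69.

Extra cost ≈ £10,846.69 per year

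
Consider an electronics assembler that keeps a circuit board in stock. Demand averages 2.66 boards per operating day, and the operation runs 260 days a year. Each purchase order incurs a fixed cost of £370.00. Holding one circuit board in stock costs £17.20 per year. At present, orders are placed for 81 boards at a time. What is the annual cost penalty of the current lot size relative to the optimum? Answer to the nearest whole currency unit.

Annual demand D = 2.66 × 260 = 691.6.
EOQ = √(2DS/H) = √(2 × 691.6 × 370 / 17.2) ≈ 172.50.
Cost at Q* = (D/Q*)S + (Q*/2)H = √(2DSH) ≈ £2,966.93.
Cost at Q = 81: (691.6/81)×370 + (81/2)×17.2 = £3,159.16 + £696.60 = £3,855.76.
Excess = £3,855.76 − £2,966.93 = £888.83.

Extra cost ≈ £889 per year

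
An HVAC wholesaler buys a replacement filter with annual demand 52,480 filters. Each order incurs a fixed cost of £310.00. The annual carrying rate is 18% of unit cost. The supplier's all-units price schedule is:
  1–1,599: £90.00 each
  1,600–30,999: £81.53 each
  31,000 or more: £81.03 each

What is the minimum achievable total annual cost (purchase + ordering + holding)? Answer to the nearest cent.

TC* ≈ £4,300,602.72

Holding cost per unit per year at price C is H = 0.18·C.
Candidates are each tier's EOQ (if it falls in that tier) and each price-break quantity.
EOQ at £90.00 = 1417.2 (feasible in tier 1): TC = 52,480×£90.00 + (52,480/1417.2)×310 + (1417.2/2)×0.18×£90.00 = £4,746,158.86.
EOQ at £81.53 = 1489.0 < 1600, so use break Q=1600: TC = 52,480×£81.53 + (52,480/1600.0)×310 + (1600.0/2)×0.18×£81.53 = £4,300,602.72.
EOQ at £81.03 = 1493.6 < 31000, so use break Q=31000: TC = 52,480×£81.03 + (52,480/31000.0)×310 + (31000.0/2)×0.18×£81.03 = £4,479,052.90.
Lowest total cost among the candidates is at Q = 1600.0.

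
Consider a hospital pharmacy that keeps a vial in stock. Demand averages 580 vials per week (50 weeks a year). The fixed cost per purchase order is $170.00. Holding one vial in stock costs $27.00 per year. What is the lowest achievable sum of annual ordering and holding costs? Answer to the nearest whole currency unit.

TC* ≈ $16,316

Annual demand D = 580 × 50 = 29,000.
Q* = √(2DS/H) = √(2 × 29,000 × 170 / 27) ≈ 604.31.
At Q*, ordering cost (D/Q*)S equals holding cost (Q*/2)H, each = √(DSH/2).
Minimum total = √(2DSH) = √(2 × 29,000 × 170 × 27) ≈ 16316.250.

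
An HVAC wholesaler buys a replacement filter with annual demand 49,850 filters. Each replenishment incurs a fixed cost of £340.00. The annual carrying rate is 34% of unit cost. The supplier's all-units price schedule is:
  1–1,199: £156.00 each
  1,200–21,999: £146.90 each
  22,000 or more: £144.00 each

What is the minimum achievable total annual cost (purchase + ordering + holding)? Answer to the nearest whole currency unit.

Holding cost per unit per year at price C is H = 0.34·C.
Candidates are each tier's EOQ (if it falls in that tier) and each price-break quantity.
EOQ at £156.00 = 799.4 (feasible in tier 1): TC = 49,850×£156.00 + (49,850/799.4)×340 + (799.4/2)×0.34×£156.00 = £7,819,002.24.
EOQ at £146.90 = 823.8 < 1200, so use break Q=1200: TC = 49,850×£146.90 + (49,850/1200.0)×340 + (1200.0/2)×0.34×£146.90 = £7,367,056.77.
EOQ at £144.00 = 832.1 < 22000, so use break Q=22000: TC = 49,850×£144.00 + (49,850/22000.0)×340 + (22000.0/2)×0.34×£144.00 = £7,717,730.41.
Lowest total cost among the candidates is at Q = 1200.0.

TC* ≈ £7,367,057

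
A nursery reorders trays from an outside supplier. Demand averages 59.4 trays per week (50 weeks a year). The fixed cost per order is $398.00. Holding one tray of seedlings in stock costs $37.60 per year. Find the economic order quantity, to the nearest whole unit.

Annual demand D = 59.4 × 50 = 2,970.
EOQ = √(2DS / H) = √(2 × 2,970 × 398 / 37.6).
= √(2,364,120 / 37.6) = √62,875.5319 ≈ 250.750.

Q* ≈ 251 trays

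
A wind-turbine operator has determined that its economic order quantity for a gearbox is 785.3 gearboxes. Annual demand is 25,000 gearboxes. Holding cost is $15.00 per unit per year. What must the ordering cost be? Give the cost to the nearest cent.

Squaring Q* = √(2DS/H) gives Q*² = 2DS/H.
From Q* = √(2DS/H): S = Q*²H / (2D) = 785.3² × 15 / (2 × 25,000) = 185.0088.

S ≈ $185.01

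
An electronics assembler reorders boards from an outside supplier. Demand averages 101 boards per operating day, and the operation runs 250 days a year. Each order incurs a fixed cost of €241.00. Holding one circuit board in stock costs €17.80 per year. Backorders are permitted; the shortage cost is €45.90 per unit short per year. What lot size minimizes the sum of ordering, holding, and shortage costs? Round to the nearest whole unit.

Q* ≈ 974 boards

Annual demand D = 101 × 250 = 25,250.
With planned backorders, Q* = √(2DS/H) · √((H+B)/B).
√(2DS/H) = √(2 × 25,250 × 241 / 17.8) = 826.883.
√((H+B)/B) = √((17.8+45.9)/45.9) = 1.1780.
Q* ≈ 974.109.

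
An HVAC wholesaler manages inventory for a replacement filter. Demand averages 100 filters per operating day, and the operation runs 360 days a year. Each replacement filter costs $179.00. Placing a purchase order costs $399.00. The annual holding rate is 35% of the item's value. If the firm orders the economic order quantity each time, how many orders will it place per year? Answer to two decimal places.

Annual demand D = 100 × 360 = 36,000.
Holding cost H = 0.35 × $179.00 = $62.6500 per unit per year.
EOQ = √(2DS/H) = √(2 × 36,000 × 399 / 62.65) ≈ 677.16.
Orders per year = D / Q* = 36,000 / 677.16 ≈ 53.163.

N ≈ 53.16 orders per year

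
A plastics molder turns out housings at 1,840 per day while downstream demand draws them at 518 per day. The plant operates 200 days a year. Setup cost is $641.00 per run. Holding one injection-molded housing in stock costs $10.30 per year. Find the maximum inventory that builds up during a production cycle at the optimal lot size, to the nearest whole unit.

Annual demand D = 518 × 200 = 103,600.
Production build-up factor (1 − d/p) = 1 − 518/1,840 = 0.7185.
Q* = √(2DS / (H(1 − d/p))) = √(2 × 103,600 × 641 / (10.3 × 0.7185)).
= √(132,815,200 / 7.4003) ≈ 4236.415.
Maximum inventory = Q*(1 − d/p) = 4236.415 × 0.7185 ≈ 3043.772.

I_max ≈ 3,044 housings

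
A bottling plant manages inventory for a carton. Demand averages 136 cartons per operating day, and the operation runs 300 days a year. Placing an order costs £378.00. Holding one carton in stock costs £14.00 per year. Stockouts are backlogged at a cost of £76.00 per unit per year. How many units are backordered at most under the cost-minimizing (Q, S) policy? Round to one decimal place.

Annual demand D = 136 × 300 = 40,800.
With planned backorders, Q* = √(2DS/H) · √((H+B)/B).
√(2DS/H) = √(2 × 40,800 × 378 / 14) = 1484.318.
√((H+B)/B) = √((14+76)/76) = 1.0882.
Q* ≈ 1615.256.
S* = Q* · H/(H+B) = 1615.256 × 14/90 ≈ 251.262.

S* ≈ 251.3 cartons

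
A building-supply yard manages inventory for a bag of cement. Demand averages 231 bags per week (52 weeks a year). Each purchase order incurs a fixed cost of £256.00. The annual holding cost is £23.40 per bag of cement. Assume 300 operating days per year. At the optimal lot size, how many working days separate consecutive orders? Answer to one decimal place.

T ≈ 12.8 days

Annual demand D = 231 × 52 = 12,012.
EOQ = √(2DS/H) = √(2 × 12,012 × 256 / 23.4) ≈ 512.67.
Cycle time = Q*/D × 300 = 512.67 / 12,012 × 300 ≈ 12.804 days.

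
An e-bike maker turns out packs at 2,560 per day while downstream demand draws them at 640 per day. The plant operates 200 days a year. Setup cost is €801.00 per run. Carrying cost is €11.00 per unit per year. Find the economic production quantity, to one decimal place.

Annual demand D = 640 × 200 = 128,000.
Production build-up factor (1 − d/p) = 1 − 640/2,560 = 0.7500.
Q* = √(2DS / (H(1 − d/p))) = √(2 × 128,000 × 801 / (11 × 0.7500)).
= √(205,056,000 / 8.25) ≈ 4985.506.

Q* ≈ 4,985.5 packs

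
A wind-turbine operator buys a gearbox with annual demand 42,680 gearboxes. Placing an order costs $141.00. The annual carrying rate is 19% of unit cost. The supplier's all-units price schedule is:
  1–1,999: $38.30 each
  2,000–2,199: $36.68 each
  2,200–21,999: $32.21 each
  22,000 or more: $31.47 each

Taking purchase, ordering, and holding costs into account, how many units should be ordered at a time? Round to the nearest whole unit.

Holding cost per unit per year at price C is H = 0.19·C.
For each price level, check whether its EOQ is feasible; otherwise the best quantity at that price is the breakpoint.
EOQ at $38.30 = 1286.1 (feasible in tier 1): TC = 42,680×$38.30 + (42,680/1286.1)×141 + (1286.1/2)×0.19×$38.30 = $1,644,002.64.
EOQ at $36.68 = 1314.2 < 2000, so use break Q=2000: TC = 42,680×$36.68 + (42,680/2000.0)×141 + (2000.0/2)×0.19×$36.68 = $1,575,480.54.
EOQ at $32.21 = 1402.4 < 2200, so use break Q=2200: TC = 42,680×$32.21 + (42,680/2200.0)×141 + (2200.0/2)×0.19×$32.21 = $1,384,190.09.
EOQ at $31.47 = 1418.8 < 22000, so use break Q=22000: TC = 42,680×$31.47 + (42,680/22000.0)×141 + (22000.0/2)×0.19×$31.47 = $1,409,185.44.
Lowest total cost is $1,384,190.09 at Q = 2200.0.

Q* ≈ 2,200 gearboxes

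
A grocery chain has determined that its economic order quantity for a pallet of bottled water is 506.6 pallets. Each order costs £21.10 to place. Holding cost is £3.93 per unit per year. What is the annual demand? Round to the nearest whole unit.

Invert the EOQ relation Q*² = 2DS/H.
From Q* = √(2DS/H): D = Q*²H / (2S) = 506.6² × 3.93 / (2 × 21.1) = 23900.692.

D ≈ 23,901 pallets per year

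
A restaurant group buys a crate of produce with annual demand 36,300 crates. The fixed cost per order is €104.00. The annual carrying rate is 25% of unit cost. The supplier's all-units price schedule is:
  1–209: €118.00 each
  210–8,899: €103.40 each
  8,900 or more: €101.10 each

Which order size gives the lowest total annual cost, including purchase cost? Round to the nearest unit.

Holding cost per unit per year at price C is H = 0.25·C.
Candidates are each tier's EOQ (if it falls in that tier) and each price-break quantity.
Tier 1 (€118.00): EOQ = 505.9 exceeds tier's upper bound 209, so this tier is dominated.
EOQ at €103.40 = 540.4 (feasible in tier 2): TC = 36,300×€103.40 + (36,300/540.4)×104 + (540.4/2)×0.25×€103.40 = €3,767,390.61.
EOQ at €101.10 = 546.6 < 8900, so use break Q=8900: TC = 36,300×€101.10 + (36,300/8900.0)×104 + (8900.0/2)×0.25×€101.10 = €3,782,827.93.
Lowest total cost is €3,767,390.61 at Q = 540.4.

Q* ≈ 540 crates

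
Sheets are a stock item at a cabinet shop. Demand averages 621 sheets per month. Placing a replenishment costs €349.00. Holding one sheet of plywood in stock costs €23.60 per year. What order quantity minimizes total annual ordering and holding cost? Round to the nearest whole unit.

Annual demand D = 621 × 12 = 7,452.
EOQ = √(2DS / H) = √(2 × 7,452 × 349 / 23.6).
= √(5,201,496 / 23.6) = √220,402.3729 ≈ 469.470.

Q* ≈ 469 sheets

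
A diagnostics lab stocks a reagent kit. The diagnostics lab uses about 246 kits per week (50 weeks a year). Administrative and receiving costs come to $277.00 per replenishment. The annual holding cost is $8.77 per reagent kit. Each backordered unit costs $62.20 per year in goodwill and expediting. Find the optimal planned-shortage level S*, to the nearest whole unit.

Annual demand D = 246 × 50 = 12,300.
With planned backorders, Q* = √(2DS/H) · √((H+B)/B).
√(2DS/H) = √(2 × 12,300 × 277 / 8.77) = 881.470.
√((H+B)/B) = √((8.77+62.2)/62.2) = 1.0682.
Q* ≈ 941.564.
S* = Q* · H/(H+B) = 941.564 × 8.77/70.97 ≈ 116.352.

S* ≈ 116 kits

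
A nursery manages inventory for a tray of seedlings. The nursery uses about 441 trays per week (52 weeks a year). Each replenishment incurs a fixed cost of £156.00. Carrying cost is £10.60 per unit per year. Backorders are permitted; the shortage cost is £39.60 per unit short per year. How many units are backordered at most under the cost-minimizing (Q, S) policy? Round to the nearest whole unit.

Annual demand D = 441 × 52 = 22,932.
With planned backorders, Q* = √(2DS/H) · √((H+B)/B).
√(2DS/H) = √(2 × 22,932 × 156 / 10.6) = 821.571.
√((H+B)/B) = √((10.6+39.6)/39.6) = 1.1259.
Q* ≈ 925.017.
S* = Q* · H/(H+B) = 925.017 × 10.6/50.2 ≈ 195.322.

S* ≈ 195 trays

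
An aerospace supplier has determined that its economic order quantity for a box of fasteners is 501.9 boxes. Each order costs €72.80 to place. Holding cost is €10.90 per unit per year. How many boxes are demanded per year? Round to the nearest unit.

D ≈ 18,858 boxes per year

Squaring Q* = √(2DS/H) gives Q*² = 2DS/H.
From Q* = √(2DS/H): D = Q*²H / (2S) = 501.9² × 10.9 / (2 × 72.8) = 18858.169.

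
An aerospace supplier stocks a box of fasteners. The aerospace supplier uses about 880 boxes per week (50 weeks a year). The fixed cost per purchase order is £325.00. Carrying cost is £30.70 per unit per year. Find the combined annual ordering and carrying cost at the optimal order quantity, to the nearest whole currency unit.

TC* ≈ £29,631

Annual demand D = 880 × 50 = 44,000.
EOQ = √(2DS/H) = √(2 × 44,000 × 325 / 30.7) ≈ 965.19.
At the optimum the two cost components are equal, so total cost = 2·(Q*/2)H = Q*·H.
Minimum total = √(2DSH) = √(2 × 44,000 × 325 × 30.7) ≈ 29631.402.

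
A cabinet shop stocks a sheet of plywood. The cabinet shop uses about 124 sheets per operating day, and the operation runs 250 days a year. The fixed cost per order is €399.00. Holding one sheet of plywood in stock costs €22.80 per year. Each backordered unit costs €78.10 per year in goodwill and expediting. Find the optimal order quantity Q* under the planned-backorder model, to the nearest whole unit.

Q* ≈ 1,184 sheets

Annual demand D = 124 × 250 = 31,000.
With planned backorders, Q* = √(2DS/H) · √((H+B)/B).
√(2DS/H) = √(2 × 31,000 × 399 / 22.8) = 1041.633.
√((H+B)/B) = √((22.8+78.1)/78.1) = 1.1366.
Q* ≈ 1183.954.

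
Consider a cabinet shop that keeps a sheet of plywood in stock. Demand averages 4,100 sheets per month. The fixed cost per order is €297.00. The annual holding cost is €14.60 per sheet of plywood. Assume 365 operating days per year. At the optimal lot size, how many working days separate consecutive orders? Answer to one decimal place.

Annual demand D = 4,100 × 12 = 49,200.
The optimal lot size = √(2DS/H) = √(2 × 49,200 × 297 / 14.6) ≈ 1414.81.
Cycle time = Q*/D × 365 = 1414.81 / 49,200 × 365 ≈ 10.496 days.

T ≈ 10.5 days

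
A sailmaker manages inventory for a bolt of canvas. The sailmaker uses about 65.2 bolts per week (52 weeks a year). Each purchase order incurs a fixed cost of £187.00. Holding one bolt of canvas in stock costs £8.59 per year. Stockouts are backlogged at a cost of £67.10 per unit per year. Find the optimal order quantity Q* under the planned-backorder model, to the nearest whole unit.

Q* ≈ 408 bolts

Annual demand D = 65.2 × 52 = 3,390.4.
With planned backorders, Q* = √(2DS/H) · √((H+B)/B).
√(2DS/H) = √(2 × 3,390.4 × 187 / 8.59) = 384.206.
√((H+B)/B) = √((8.59+67.1)/67.1) = 1.0621.
Q* ≈ 408.059.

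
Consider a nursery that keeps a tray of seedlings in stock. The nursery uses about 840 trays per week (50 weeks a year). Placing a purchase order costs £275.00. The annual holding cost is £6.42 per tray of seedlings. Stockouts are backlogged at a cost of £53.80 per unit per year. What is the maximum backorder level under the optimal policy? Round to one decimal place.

S* ≈ 213.9 trays

Annual demand D = 840 × 50 = 42,000.
With planned backorders, Q* = √(2DS/H) · √((H+B)/B).
√(2DS/H) = √(2 × 42,000 × 275 / 6.42) = 1896.874.
√((H+B)/B) = √((6.42+53.8)/53.8) = 1.0580.
Q* ≈ 2006.863.
S* = Q* · H/(H+B) = 2006.863 × 6.42/60.22 ≈ 213.950.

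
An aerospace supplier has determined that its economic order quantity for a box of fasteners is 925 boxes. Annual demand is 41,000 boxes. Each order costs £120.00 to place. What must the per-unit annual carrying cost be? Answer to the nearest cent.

H ≈ £11.50

Squaring Q* = √(2DS/H) gives Q*² = 2DS/H.
From Q* = √(2DS/H): H = 2DS / Q*² = 2 × 41,000 × 120 / 925² = 11.5004.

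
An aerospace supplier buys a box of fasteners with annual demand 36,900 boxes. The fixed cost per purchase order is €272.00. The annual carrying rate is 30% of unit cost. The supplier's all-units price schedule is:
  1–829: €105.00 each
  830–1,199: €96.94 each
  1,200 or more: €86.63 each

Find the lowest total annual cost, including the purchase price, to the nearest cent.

Holding cost per unit per year at price C is H = 0.30·C.
For each price level, check whether its EOQ is feasible; otherwise the best quantity at that price is the breakpoint.
EOQ at €105.00 = 798.3 (feasible in tier 1): TC = 36,900×€105.00 + (36,900/798.3)×272 + (798.3/2)×0.30×€105.00 = €3,899,645.94.
EOQ at €96.94 = 830.8 (feasible in tier 2): TC = 36,900×€96.94 + (36,900/830.8)×272 + (830.8/2)×0.30×€96.94 = €3,601,247.55.
EOQ at €86.63 = 878.9 < 1200, so use break Q=1200: TC = 36,900×€86.63 + (36,900/1200.0)×272 + (1200.0/2)×0.30×€86.63 = €3,220,604.40.
Lowest total cost among the candidates is at Q = 1200.0.

TC* ≈ €3,220,604.40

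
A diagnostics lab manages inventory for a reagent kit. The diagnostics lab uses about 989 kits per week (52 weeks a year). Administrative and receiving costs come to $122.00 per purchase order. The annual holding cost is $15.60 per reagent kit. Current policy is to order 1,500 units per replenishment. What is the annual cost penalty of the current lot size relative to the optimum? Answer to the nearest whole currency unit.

Annual demand D = 989 × 52 = 51,428.
EOQ = √(2DS/H) = √(2 × 51,428 × 122 / 15.6) ≈ 896.88.
Cost at Q* = (D/Q*)S + (Q*/2)H = √(2DSH) ≈ $13,991.27.
Cost at Q = 1,500: (51,428/1,500)×122 + (1,500/2)×15.6 = $4,182.81 + $11,700.00 = $15,882.81.
Excess = $15,882.81 − $13,991.27 = $1,891.54.

Extra cost ≈ $1,892 per year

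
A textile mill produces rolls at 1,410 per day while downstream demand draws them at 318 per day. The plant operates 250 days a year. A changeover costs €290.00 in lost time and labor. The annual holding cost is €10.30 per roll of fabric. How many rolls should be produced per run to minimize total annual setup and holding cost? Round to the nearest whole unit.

Annual demand D = 318 × 250 = 79,500.
Production build-up factor (1 − d/p) = 1 − 318/1,410 = 0.7745.
Q* = √(2DS / (H(1 − d/p))) = √(2 × 79,500 × 290 / (10.3 × 0.7745)).
= √(46,110,000 / 7.977) ≈ 2404.236.

Q* ≈ 2,404 rolls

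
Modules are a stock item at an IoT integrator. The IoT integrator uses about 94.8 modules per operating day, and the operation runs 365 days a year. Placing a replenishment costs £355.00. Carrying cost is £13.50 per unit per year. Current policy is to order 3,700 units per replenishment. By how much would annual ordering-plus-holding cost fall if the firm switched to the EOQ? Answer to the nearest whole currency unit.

Annual demand D = 94.8 × 365 = 34,602.
EOQ = √(2DS/H) = √(2 × 34,602 × 355 / 13.5) ≈ 1349.00.
Cost at Q* = (D/Q*)S + (Q*/2)H = √(2DSH) ≈ £18,211.54.
Cost at Q = 3,700: (34,602/3,700)×355 + (3,700/2)×13.5 = £3,319.92 + £24,975.00 = £28,294.92.
Excess = £28,294.92 − £18,211.54 = £10,083.38.

Extra cost ≈ £10,083 per year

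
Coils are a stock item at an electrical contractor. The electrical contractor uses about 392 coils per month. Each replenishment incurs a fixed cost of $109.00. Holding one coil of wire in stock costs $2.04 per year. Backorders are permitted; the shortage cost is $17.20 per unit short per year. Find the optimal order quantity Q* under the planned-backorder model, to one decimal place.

Q* ≈ 749.9 coils

Annual demand D = 392 × 12 = 4,704.
With planned backorders, Q* = √(2DS/H) · √((H+B)/B).
√(2DS/H) = √(2 × 4,704 × 109 / 2.04) = 709.001.
√((H+B)/B) = √((2.04+17.2)/17.2) = 1.0576.
Q* ≈ 749.869.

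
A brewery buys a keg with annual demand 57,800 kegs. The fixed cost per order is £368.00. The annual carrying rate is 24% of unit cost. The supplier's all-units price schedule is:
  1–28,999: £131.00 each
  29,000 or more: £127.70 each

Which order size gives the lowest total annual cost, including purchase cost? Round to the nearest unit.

Holding cost per unit per year at price C is H = 0.24·C.
Evaluate total cost at each tier's feasible EOQ or, if the EOQ is below the tier, at the tier's minimum quantity.
EOQ at £131.00 = 1163.2 (feasible in tier 1): TC = 57,800×£131.00 + (57,800/1163.2)×368 + (1163.2/2)×0.24×£131.00 = £7,608,371.61.
EOQ at £127.70 = 1178.2 < 29000, so use break Q=29000: TC = 57,800×£127.70 + (57,800/29000.0)×368 + (29000.0/2)×0.24×£127.70 = £7,826,189.46.
Lowest total cost is £7,608,371.61 at Q = 1163.2.

Q* ≈ 1,163 kegs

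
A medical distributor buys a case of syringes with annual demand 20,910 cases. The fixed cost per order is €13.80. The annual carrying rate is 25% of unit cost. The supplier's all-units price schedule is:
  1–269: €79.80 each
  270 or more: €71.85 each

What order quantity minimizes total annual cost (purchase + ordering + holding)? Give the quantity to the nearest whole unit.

Q* ≈ 270 cases

Holding cost per unit per year at price C is H = 0.25·C.
Candidates are each tier's EOQ (if it falls in that tier) and each price-break quantity.
EOQ at €79.80 = 170.1 (feasible in tier 1): TC = 20,910×€79.80 + (20,910/170.1)×13.8 + (170.1/2)×0.25×€79.80 = €1,672,011.15.
EOQ at €71.85 = 179.2 < 270, so use break Q=270: TC = 20,910×€71.85 + (20,910/270.0)×13.8 + (270.0/2)×0.25×€71.85 = €1,505,877.17.
Lowest total cost is €1,505,877.17 at Q = 270.0.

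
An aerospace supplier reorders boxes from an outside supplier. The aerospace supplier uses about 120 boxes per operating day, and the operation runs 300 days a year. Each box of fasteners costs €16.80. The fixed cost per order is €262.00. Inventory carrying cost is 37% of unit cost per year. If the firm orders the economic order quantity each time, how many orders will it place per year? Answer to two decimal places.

N ≈ 20.67 orders per year

Annual demand D = 120 × 300 = 36,000.
Holding cost H = 0.37 × €16.80 = €6.2160 per unit per year.
Q* = √(2DS/H) = √(2 × 36,000 × 262 / 6.216) ≈ 1742.05.
Orders per year = D / Q* = 36,000 / 1742.05 ≈ 20.665.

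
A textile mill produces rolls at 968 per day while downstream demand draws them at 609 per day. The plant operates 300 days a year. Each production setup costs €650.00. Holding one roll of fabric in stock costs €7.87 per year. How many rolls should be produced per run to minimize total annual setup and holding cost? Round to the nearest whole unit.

Q* ≈ 9,021 rolls

Annual demand D = 609 × 300 = 182,700.
Production build-up factor (1 − d/p) = 1 − 609/968 = 0.3709.
Q* = √(2DS / (H(1 − d/p))) = √(2 × 182,700 × 650 / (7.87 × 0.3709)).
= √(237,510,000 / 2.9187) ≈ 9020.779.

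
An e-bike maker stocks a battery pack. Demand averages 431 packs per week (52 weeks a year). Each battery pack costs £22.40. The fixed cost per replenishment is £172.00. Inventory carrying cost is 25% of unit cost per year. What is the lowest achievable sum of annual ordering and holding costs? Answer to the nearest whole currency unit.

Annual demand D = 431 × 52 = 22,412.
Holding cost H = 0.25 × £22.40 = £5.6000 per unit per year.
The optimal lot size = √(2DS/H) = √(2 × 22,412 × 172 / 5.6) ≈ 1173.34.
At Q*, ordering cost (D/Q*)S equals holding cost (Q*/2)H, each = √(DSH/2).
Minimum total = √(2DSH) = √(2 × 22,412 × 172 × 5.6) ≈ 6570.729.

TC* ≈ £6,571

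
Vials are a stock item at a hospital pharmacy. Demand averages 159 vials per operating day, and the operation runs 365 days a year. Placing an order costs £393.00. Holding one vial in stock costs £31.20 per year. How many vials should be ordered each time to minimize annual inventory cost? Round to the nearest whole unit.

Annual demand D = 159 × 365 = 58,035.
EOQ = √(2DS / H) = √(2 × 58,035 × 393 / 31.2).
= √(45,615,510 / 31.2) = √1,462,035.5769 ≈ 1209.147.

Q* ≈ 1,209 vials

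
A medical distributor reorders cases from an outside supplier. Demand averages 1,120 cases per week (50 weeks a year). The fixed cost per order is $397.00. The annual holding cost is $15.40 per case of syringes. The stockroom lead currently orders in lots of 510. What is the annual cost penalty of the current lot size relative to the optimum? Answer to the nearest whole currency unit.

Annual demand D = 1,120 × 50 = 56,000.
EOQ = √(2DS/H) = √(2 × 56,000 × 397 / 15.4) ≈ 1699.20.
Cost at Q* = (D/Q*)S + (Q*/2)H = √(2DSH) ≈ $26,167.64.
Cost at Q = 510: (56,000/510)×397 + (510/2)×15.4 = $43,592.16 + $3,927.00 = $47,519.16.
Excess = $47,519.16 − $26,167.64 = $21,351.51.

Extra cost ≈ $21,352 per year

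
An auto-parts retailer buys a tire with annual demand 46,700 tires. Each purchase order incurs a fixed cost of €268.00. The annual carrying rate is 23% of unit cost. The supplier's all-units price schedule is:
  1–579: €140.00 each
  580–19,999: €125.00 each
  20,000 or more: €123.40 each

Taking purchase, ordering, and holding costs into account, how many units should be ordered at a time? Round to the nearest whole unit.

Holding cost per unit per year at price C is H = 0.23·C.
Candidates are each tier's EOQ (if it falls in that tier) and each price-break quantity.
Tier 1 (€140.00): EOQ = 881.7 exceeds tier's upper bound 579, so this tier is dominated.
EOQ at €125.00 = 933.1 (feasible in tier 2): TC = 46,700×€125.00 + (46,700/933.1)×268 + (933.1/2)×0.23×€125.00 = €5,864,326.24.
EOQ at €123.40 = 939.1 < 20000, so use break Q=20000: TC = 46,700×€123.40 + (46,700/20000.0)×268 + (20000.0/2)×0.23×€123.40 = €6,047,225.78.
Lowest total cost is €5,864,326.24 at Q = 933.1.

Q* ≈ 933 tires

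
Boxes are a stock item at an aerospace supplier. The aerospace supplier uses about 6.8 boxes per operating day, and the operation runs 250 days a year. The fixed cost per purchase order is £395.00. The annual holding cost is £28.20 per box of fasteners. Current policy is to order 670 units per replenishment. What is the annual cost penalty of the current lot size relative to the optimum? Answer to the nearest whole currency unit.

Annual demand D = 6.8 × 250 = 1,700.
EOQ = √(2DS/H) = √(2 × 1,700 × 395 / 28.2) ≈ 218.23.
Cost at Q* = (D/Q*)S + (Q*/2)H = √(2DSH) ≈ £6,154.07.
Cost at Q = 670: (1,700/670)×395 + (670/2)×28.2 = £1,002.24 + £9,447.00 = £10,449.24.
Excess = £10,449.24 − £6,154.07 = £4,295.17.

Extra cost ≈ £4,295 per year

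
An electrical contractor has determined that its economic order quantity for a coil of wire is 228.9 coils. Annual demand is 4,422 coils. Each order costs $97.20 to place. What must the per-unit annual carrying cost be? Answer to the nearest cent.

Squaring Q* = √(2DS/H) gives Q*² = 2DS/H.
From Q* = √(2DS/H): H = 2DS / Q*² = 2 × 4,422 × 97.2 / 228.9² = 16.4068.

H ≈ $16.41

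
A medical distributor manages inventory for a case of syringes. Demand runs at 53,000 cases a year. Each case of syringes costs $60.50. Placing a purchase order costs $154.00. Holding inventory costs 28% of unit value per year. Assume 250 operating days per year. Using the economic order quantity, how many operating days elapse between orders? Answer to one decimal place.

T ≈ 4.6 days

Holding cost H = 0.28 × $60.50 = $16.9400 per unit per year.
Q* = √(2DS/H) = √(2 × 53,000 × 154 / 16.94) ≈ 981.65.
Cycle time = Q*/D × 250 = 981.65 / 53,000 × 250 ≈ 4.630 days.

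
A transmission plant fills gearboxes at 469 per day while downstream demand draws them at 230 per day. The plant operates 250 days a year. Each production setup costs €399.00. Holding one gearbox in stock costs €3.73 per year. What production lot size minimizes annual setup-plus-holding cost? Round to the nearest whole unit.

Q* ≈ 4,913 gearboxes

Annual demand D = 230 × 250 = 57,500.
Production build-up factor (1 − d/p) = 1 − 230/469 = 0.5096.
Q* = √(2DS / (H(1 − d/p))) = √(2 × 57,500 × 399 / (3.73 × 0.5096)).
= √(45,885,000 / 1.9008) ≈ 4913.245.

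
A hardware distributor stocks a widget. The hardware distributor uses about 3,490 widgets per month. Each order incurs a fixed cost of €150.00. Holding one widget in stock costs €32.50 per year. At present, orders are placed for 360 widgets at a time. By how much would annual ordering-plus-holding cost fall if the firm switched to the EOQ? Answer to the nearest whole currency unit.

Extra cost ≈ €3,093 per year

Annual demand D = 3,490 × 12 = 41,880.
EOQ = √(2DS/H) = √(2 × 41,880 × 150 / 32.5) ≈ 621.76.
Cost at Q* = (D/Q*)S + (Q*/2)H = √(2DSH) ≈ €20,207.18.
Cost at Q = 360: (41,880/360)×150 + (360/2)×32.5 = €17,450.00 + €5,850.00 = €23,300.00.
Excess = €23,300.00 − €20,207.18 = €3,092.82.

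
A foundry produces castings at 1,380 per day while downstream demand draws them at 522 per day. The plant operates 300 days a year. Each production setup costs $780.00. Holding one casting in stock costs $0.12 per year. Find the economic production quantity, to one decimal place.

Q* ≈ 57,222.1 castings

Annual demand D = 522 × 300 = 156,600.
Production build-up factor (1 − d/p) = 1 − 522/1,380 = 0.6217.
Q* = √(2DS / (H(1 − d/p))) = √(2 × 156,600 × 780 / (0.12 × 0.6217)).
= √(244,296,000 / 0.0746) ≈ 57222.056.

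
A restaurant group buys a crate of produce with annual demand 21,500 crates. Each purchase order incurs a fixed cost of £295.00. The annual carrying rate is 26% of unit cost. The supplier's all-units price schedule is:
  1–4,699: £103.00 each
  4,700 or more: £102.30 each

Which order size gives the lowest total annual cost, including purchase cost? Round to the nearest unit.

Q* ≈ 688 crates

Holding cost per unit per year at price C is H = 0.26·C.
Evaluate total cost at each tier's feasible EOQ or, if the EOQ is below the tier, at the tier's minimum quantity.
EOQ at £103.00 = 688.2 (feasible in tier 1): TC = 21,500×£103.00 + (21,500/688.2)×295 + (688.2/2)×0.26×£103.00 = £2,232,931.07.
EOQ at £102.30 = 690.6 < 4700, so use break Q=4700: TC = 21,500×£102.30 + (21,500/4700.0)×295 + (4700.0/2)×0.26×£102.30 = £2,263,304.77.
Lowest total cost is £2,232,931.07 at Q = 688.2.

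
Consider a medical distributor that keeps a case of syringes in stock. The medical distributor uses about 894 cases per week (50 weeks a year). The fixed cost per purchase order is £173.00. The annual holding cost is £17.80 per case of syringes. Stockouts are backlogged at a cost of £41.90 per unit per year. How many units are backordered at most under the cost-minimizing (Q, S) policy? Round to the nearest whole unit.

Annual demand D = 894 × 50 = 44,700.
With planned backorders, Q* = √(2DS/H) · √((H+B)/B).
√(2DS/H) = √(2 × 44,700 × 173 / 17.8) = 932.141.
√((H+B)/B) = √((17.8+41.9)/41.9) = 1.1937.
Q* ≈ 1112.659.
S* = Q* · H/(H+B) = 1112.659 × 17.8/59.7 ≈ 331.747.

S* ≈ 332 cases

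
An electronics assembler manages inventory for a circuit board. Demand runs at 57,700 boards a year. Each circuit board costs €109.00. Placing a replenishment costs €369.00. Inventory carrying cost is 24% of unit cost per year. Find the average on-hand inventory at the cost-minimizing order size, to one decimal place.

Holding cost H = 0.24 × €109.00 = €26.1600 per unit per year.
Q* = √(2DS/H) = √(2 × 57,700 × 369 / 26.16) ≈ 1275.84.
Average inventory = Q*/2 ≈ 1275.84 / 2 = 637.921.

Average inventory ≈ 637.9 boards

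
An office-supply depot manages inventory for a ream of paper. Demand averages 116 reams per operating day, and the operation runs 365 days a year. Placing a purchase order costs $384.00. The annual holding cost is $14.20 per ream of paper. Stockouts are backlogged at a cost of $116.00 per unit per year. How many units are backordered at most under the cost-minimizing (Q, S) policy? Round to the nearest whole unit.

Annual demand D = 116 × 365 = 42,340.
With planned backorders, Q* = √(2DS/H) · √((H+B)/B).
√(2DS/H) = √(2 × 42,340 × 384 / 14.2) = 1513.254.
√((H+B)/B) = √((14.2+116)/116) = 1.0594.
Q* ≈ 1603.202.
S* = Q* · H/(H+B) = 1603.202 × 14.2/130.2 ≈ 174.850.

S* ≈ 175 reams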